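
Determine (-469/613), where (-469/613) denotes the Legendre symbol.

1

Reduce the numerator: -469 ≡ 144 (mod 613), so (-469/613) = (144/613).
Factor out 2: 144 = 2^4·9. Since 613 ≡ 5 (mod 8), (2/613) = -1, and (2/613)^4 = +1. Now have (9/613).
9 ≡ 1 (mod 4), so quadratic reciprocity gives (9/613) = (613/9). Reduce: 613 ≡ 1 (mod 9). Now have (1/9).
(1/9) = 1. Collecting the sign factors: 1.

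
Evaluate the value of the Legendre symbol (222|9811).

-1

Factor out 2: 222 = 2·111. Since 9811 ≡ 3 (mod 8), (2|9811) = -1. Now have -(111|9811).
Both 111 ≡ 3 and 9811 ≡ 3 (mod 4), so reciprocity gives (111|9811) = -(9811|111). Reduce: 9811 ≡ 43 (mod 111). Now have (43|111).
Both 43 ≡ 3 and 111 ≡ 3 (mod 4), so reciprocity gives (43|111) = -(111|43). Reduce: 111 ≡ 25 (mod 43). Now have -(25|43).
25 ≡ 1 (mod 4), so quadratic reciprocity gives (25|43) = (43|25). Reduce: 43 ≡ 18 (mod 25). Now have -(18|25).
Factor out 2: 18 = 2·9. Since 25 ≡ 1 (mod 8), (2|25) = +1. Now have -(9|25).
9 ≡ 1 (mod 4), so quadratic reciprocity gives (9|25) = (25|9). Reduce: 25 ≡ 7 (mod 9). Now have -(7|9).
9 ≡ 1 (mod 4), so quadratic reciprocity gives (7|9) = (9|7). Reduce: 9 ≡ 2 (mod 7). Now have -(2|7).
Factor out 2: 2 = 2. Since 7 ≡ 7 (mod 8), (2|7) = +1. Now have -(1|7).
(1|7) = 1. Collecting the sign factors: -1.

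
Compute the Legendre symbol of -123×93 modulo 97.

By multiplicativity, (-123·93/97) = (-123/97)·(93/97).
First factor (-123/97):
Pull out -1: (-123/97) = (-1/97)·(123/97). Since 97 ≡ 1 (mod 4), (-1/97) = +1. Now have (123/97).
Reduce the numerator: 123 ≡ 26 (mod 97), so (123/97) = (26/97).
Factor out 2: 26 = 2·13. Since 97 ≡ 1 (mod 8), (2/97) = +1. Now have (13/97).
13 ≡ 1 (mod 4), so quadratic reciprocity gives (13/97) = (97/13). Reduce: 97 ≡ 6 (mod 13). Now have (6/13).
Factor out 2: 6 = 2·3. Since 13 ≡ 5 (mod 8), (2/13) = -1. Now have -(3/13).
13 ≡ 1 (mod 4), so quadratic reciprocity gives (3/13) = (13/3). Reduce: 13 ≡ 1 (mod 3). Now have -(1/3).
(1/3) = 1. Collecting the sign factors: -1.
Second factor (93/97):
93 ≡ 1 (mod 4), so quadratic reciprocity gives (93/97) = (97/93). Reduce: 97 ≡ 4 (mod 93). Now have (4/93).
Factor out 2: 4 = 2^2. Since 93 ≡ 5 (mod 8), (2/93) = -1, and (2/93)^2 = +1. Now have (1/93).
(1/93) = 1. Collecting the sign factors: 1.
Product: (-1)·(1) = -1.

-1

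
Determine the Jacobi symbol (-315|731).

Reduce the numerator: -315 ≡ 416 (mod 731), so (-315|731) = (416|731).
Factor out 2: 416 = 2^5·13. Since 731 ≡ 3 (mod 8), (2|731) = -1, and (2|731)^5 = -1. Now have -(13|731).
13 ≡ 1 (mod 4), so quadratic reciprocity gives (13|731) = (731|13). Reduce: 731 ≡ 3 (mod 13). Now have -(3|13).
13 ≡ 1 (mod 4), so quadratic reciprocity gives (3|13) = (13|3). Reduce: 13 ≡ 1 (mod 3). Now have -(1|3).
(1|3) = 1. Collecting the sign factors: -1.

-1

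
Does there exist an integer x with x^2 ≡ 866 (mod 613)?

Reduce the numerator: 866 ≡ 253 (mod 613), so (866|613) = (253|613).
253 ≡ 1 (mod 4), so quadratic reciprocity gives (253|613) = (613|253). Reduce: 613 ≡ 107 (mod 253). Now have (107|253).
253 ≡ 1 (mod 4), so quadratic reciprocity gives (107|253) = (253|107). Reduce: 253 ≡ 39 (mod 107). Now have (39|107).
Both 39 ≡ 3 and 107 ≡ 3 (mod 4), so reciprocity gives (39|107) = -(107|39). Reduce: 107 ≡ 29 (mod 39). Now have -(29|39).
29 ≡ 1 (mod 4), so quadratic reciprocity gives (29|39) = (39|29). Reduce: 39 ≡ 10 (mod 29). Now have -(10|29).
Factor out 2: 10 = 2·5. Since 29 ≡ 5 (mod 8), (2|29) = -1. Now have (5|29).
5 ≡ 1 (mod 4), so quadratic reciprocity gives (5|29) = (29|5). Reduce: 29 ≡ 4 (mod 5). Now have (4|5).
Factor out 2: 4 = 2^2. Since 5 ≡ 5 (mod 8), (2|5) = -1, and (2|5)^2 = +1. Now have (1|5).
(1|5) = 1. Collecting the sign factors: 1.
The Legendre symbol is 1, so x^2 ≡ 866 (mod 613) has solution.

yes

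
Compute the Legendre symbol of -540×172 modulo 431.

By multiplicativity, (-540·172 / 431) = (-540 / 431)·(172 / 431).
First factor (-540 / 431):
(-540 / 431)
  = (322 / 431)    [-540 ≡ 322 mod 431]
  = (161 / 431)    [431 ≡ 7 mod 8 ⇒ (2 / 431) = +1]
  = (431 / 161)    [QR: 161 ≡ 1 mod 4, sign kept]
  = (109 / 161)    [431 ≡ 109 mod 161]
  = (161 / 109)    [QR: 109 ≡ 1 mod 4, sign kept]
  = (52 / 109)    [161 ≡ 52 mod 109]
  = (13 / 109)    [109 ≡ 5 mod 8 ⇒ (2 / 109)^2 = +1]
  = (109 / 13)    [QR: 13 ≡ 1 mod 4, sign kept]
  = (5 / 13)    [109 ≡ 5 mod 13]
  = (13 / 5)    [QR: 5 ≡ 1 mod 4, sign kept]
  = (3 / 5)    [13 ≡ 3 mod 5]
  = (5 / 3)    [QR: 5 ≡ 1 mod 4, sign kept]
  = (2 / 3)    [5 ≡ 2 mod 3]
  = -(1 / 3)    [3 ≡ 3 mod 8 ⇒ (2 / 3) = -1]
  = -1    [(1 / 3) = 1]
Second factor (172 / 431):
(172 / 431)
  = (43 / 431)    [431 ≡ 7 mod 8 ⇒ (2 / 431)^2 = +1]
  = -(431 / 43)    [QR: both ≡ 3 mod 4, sign flips]
  = -(1 / 43)    [431 ≡ 1 mod 43]
  = -1    [(1 / 43) = 1]
Product: (-1)·(-1) = 1.

1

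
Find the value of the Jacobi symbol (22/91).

1

(22/91)
  = -(11/91)    [91 ≡ 3 mod 8 ⇒ (2/91) = -1]
  = (91/11)    [QR: both ≡ 3 mod 4, sign flips]
  = (3/11)    [91 ≡ 3 mod 11]
  = -(11/3)    [QR: both ≡ 3 mod 4, sign flips]
  = -(2/3)    [11 ≡ 2 mod 3]
  = (1/3)    [3 ≡ 3 mod 8 ⇒ (2/3) = -1]
  = 1    [(1/3) = 1]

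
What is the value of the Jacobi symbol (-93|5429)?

(-93|5429)
  = (5336|5429)    [-93 ≡ 5336 mod 5429]
  = -(667|5429)    [5429 ≡ 5 mod 8 ⇒ (2|5429)^3 = -1]
  = -(5429|667)    [QR: 5429 ≡ 1 mod 4, sign kept]
  = -(93|667)    [5429 ≡ 93 mod 667]
  = -(667|93)    [QR: 93 ≡ 1 mod 4, sign kept]
  = -(16|93)    [667 ≡ 16 mod 93]
  = -(1|93)    [93 ≡ 5 mod 8 ⇒ (2|93)^4 = +1]
  = -1    [(1|93) = 1]

-1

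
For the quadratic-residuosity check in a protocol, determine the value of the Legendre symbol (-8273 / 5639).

1

(-8273 / 5639)
  = (3005 / 5639)    [-8273 ≡ 3005 mod 5639]
  = (5639 / 3005)    [QR: 3005 ≡ 1 mod 4, sign kept]
  = (2634 / 3005)    [5639 ≡ 2634 mod 3005]
  = -(1317 / 3005)    [3005 ≡ 5 mod 8 ⇒ (2 / 3005) = -1]
  = -(3005 / 1317)    [QR: 1317 ≡ 1 mod 4, sign kept]
  = -(371 / 1317)    [3005 ≡ 371 mod 1317]
  = -(1317 / 371)    [QR: 1317 ≡ 1 mod 4, sign kept]
  = -(204 / 371)    [1317 ≡ 204 mod 371]
  = -(51 / 371)    [371 ≡ 3 mod 8 ⇒ (2 / 371)^2 = +1]
  = (371 / 51)    [QR: both ≡ 3 mod 4, sign flips]
  = (14 / 51)    [371 ≡ 14 mod 51]
  = -(7 / 51)    [51 ≡ 3 mod 8 ⇒ (2 / 51) = -1]
  = (51 / 7)    [QR: both ≡ 3 mod 4, sign flips]
  = (2 / 7)    [51 ≡ 2 mod 7]
  = (1 / 7)    [7 ≡ 7 mod 8 ⇒ (2 / 7) = +1]
  = 1    [(1 / 7) = 1]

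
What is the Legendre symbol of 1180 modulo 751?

Reduce the numerator: 1180 ≡ 429 (mod 751), so (1180/751) = (429/751).
429 ≡ 1 (mod 4), so quadratic reciprocity gives (429/751) = (751/429). Reduce: 751 ≡ 322 (mod 429). Now have (322/429).
Factor out 2: 322 = 2·161. Since 429 ≡ 5 (mod 8), (2/429) = -1. Now have -(161/429).
161 ≡ 1 (mod 4), so quadratic reciprocity gives (161/429) = (429/161). Reduce: 429 ≡ 107 (mod 161). Now have -(107/161).
161 ≡ 1 (mod 4), so quadratic reciprocity gives (107/161) = (161/107). Reduce: 161 ≡ 54 (mod 107). Now have -(54/107).
Factor out 2: 54 = 2·27. Since 107 ≡ 3 (mod 8), (2/107) = -1. Now have (27/107).
Both 27 ≡ 3 and 107 ≡ 3 (mod 4), so reciprocity gives (27/107) = -(107/27). Reduce: 107 ≡ 26 (mod 27). Now have -(26/27).
Factor out 2: 26 = 2·13. Since 27 ≡ 3 (mod 8), (2/27) = -1. Now have (13/27).
13 ≡ 1 (mod 4), so quadratic reciprocity gives (13/27) = (27/13). Reduce: 27 ≡ 1 (mod 13). Now have (1/13).
(1/13) = 1. Collecting the sign factors: 1.

1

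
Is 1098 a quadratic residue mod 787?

yes

(1098|787)
  = (311|787)    [1098 ≡ 311 mod 787]
  = -(787|311)    [QR: both ≡ 3 mod 4, sign flips]
  = -(165|311)    [787 ≡ 165 mod 311]
  = -(311|165)    [QR: 165 ≡ 1 mod 4, sign kept]
  = -(146|165)    [311 ≡ 146 mod 165]
  = (73|165)    [165 ≡ 5 mod 8 ⇒ (2|165) = -1]
  = (165|73)    [QR: 73 ≡ 1 mod 4, sign kept]
  = (19|73)    [165 ≡ 19 mod 73]
  = (73|19)    [QR: 73 ≡ 1 mod 4, sign kept]
  = (16|19)    [73 ≡ 16 mod 19]
  = (1|19)    [19 ≡ 3 mod 8 ⇒ (2|19)^4 = +1]
  = 1    [(1|19) = 1]
The Legendre symbol is 1, so x^2 ≡ 1098 (mod 787) has solution.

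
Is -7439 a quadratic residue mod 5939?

(-7439|5939)
  = (4439|5939)    [-7439 ≡ 4439 mod 5939]
  = -(5939|4439)    [QR: both ≡ 3 mod 4, sign flips]
  = -(1500|4439)    [5939 ≡ 1500 mod 4439]
  = -(375|4439)    [4439 ≡ 7 mod 8 ⇒ (2|4439)^2 = +1]
  = (4439|375)    [QR: both ≡ 3 mod 4, sign flips]
  = (314|375)    [4439 ≡ 314 mod 375]
  = (157|375)    [375 ≡ 7 mod 8 ⇒ (2|375) = +1]
  = (375|157)    [QR: 157 ≡ 1 mod 4, sign kept]
  = (61|157)    [375 ≡ 61 mod 157]
  = (157|61)    [QR: 61 ≡ 1 mod 4, sign kept]
  = (35|61)    [157 ≡ 35 mod 61]
  = (61|35)    [QR: 61 ≡ 1 mod 4, sign kept]
  = (26|35)    [61 ≡ 26 mod 35]
  = -(13|35)    [35 ≡ 3 mod 8 ⇒ (2|35) = -1]
  = -(35|13)    [QR: 13 ≡ 1 mod 4, sign kept]
  = -(9|13)    [35 ≡ 9 mod 13]
  = -(13|9)    [QR: 9 ≡ 1 mod 4, sign kept]
  = -(4|9)    [13 ≡ 4 mod 9]
  = -(1|9)    [9 ≡ 1 mod 8 ⇒ (2|9)^2 = +1]
  = -1    [(1|9) = 1]
The Legendre symbol is -1, so x^2 ≡ -7439 (mod 5939) has no solution.

no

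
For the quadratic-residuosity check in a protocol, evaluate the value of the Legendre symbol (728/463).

Reduce the numerator: 728 ≡ 265 (mod 463), so (728/463) = (265/463).
265 ≡ 1 (mod 4), so quadratic reciprocity gives (265/463) = (463/265). Reduce: 463 ≡ 198 (mod 265). Now have (198/265).
Factor out 2: 198 = 2·99. Since 265 ≡ 1 (mod 8), (2/265) = +1. Now have (99/265).
265 ≡ 1 (mod 4), so quadratic reciprocity gives (99/265) = (265/99). Reduce: 265 ≡ 67 (mod 99). Now have (67/99).
Both 67 ≡ 3 and 99 ≡ 3 (mod 4), so reciprocity gives (67/99) = -(99/67). Reduce: 99 ≡ 32 (mod 67). Now have -(32/67).
Factor out 2: 32 = 2^5. Since 67 ≡ 3 (mod 8), (2/67) = -1, and (2/67)^5 = -1. Now have (1/67).
(1/67) = 1. Collecting the sign factors: 1.

1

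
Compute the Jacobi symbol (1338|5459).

(1338|5459)
  = -(669|5459)    [5459 ≡ 3 mod 8 ⇒ (2|5459) = -1]
  = -(5459|669)    [QR: 669 ≡ 1 mod 4, sign kept]
  = -(107|669)    [5459 ≡ 107 mod 669]
  = -(669|107)    [QR: 669 ≡ 1 mod 4, sign kept]
  = -(27|107)    [669 ≡ 27 mod 107]
  = (107|27)    [QR: both ≡ 3 mod 4, sign flips]
  = (26|27)    [107 ≡ 26 mod 27]
  = -(13|27)    [27 ≡ 3 mod 8 ⇒ (2|27) = -1]
  = -(27|13)    [QR: 13 ≡ 1 mod 4, sign kept]
  = -(1|13)    [27 ≡ 1 mod 13]
  = -1    [(1|13) = 1]

-1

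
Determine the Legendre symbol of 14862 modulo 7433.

Reduce the numerator: 14862 ≡ 7429 (mod 7433), so (14862/7433) = (7429/7433).
7429 ≡ 1 (mod 4), so quadratic reciprocity gives (7429/7433) = (7433/7429). Reduce: 7433 ≡ 4 (mod 7429). Now have (4/7429).
Factor out 2: 4 = 2^2. Since 7429 ≡ 5 (mod 8), (2/7429) = -1, and (2/7429)^2 = +1. Now have (1/7429).
(1/7429) = 1. Collecting the sign factors: 1.

1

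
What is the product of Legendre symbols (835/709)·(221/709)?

-1

By multiplicativity, (835·221/709) = (835/709)·(221/709).
First factor (835/709):
Reduce the numerator: 835 ≡ 126 (mod 709), so (835/709) = (126/709).
Factor out 2: 126 = 2·63. Since 709 ≡ 5 (mod 8), (2/709) = -1. Now have -(63/709).
709 ≡ 1 (mod 4), so quadratic reciprocity gives (63/709) = (709/63). Reduce: 709 ≡ 16 (mod 63). Now have -(16/63).
Factor out 2: 16 = 2^4. Since 63 ≡ 7 (mod 8), (2/63) = +1, and (2/63)^4 = +1. Now have -(1/63).
(1/63) = 1. Collecting the sign factors: -1.
Second factor (221/709):
221 ≡ 1 (mod 4), so quadratic reciprocity gives (221/709) = (709/221). Reduce: 709 ≡ 46 (mod 221). Now have (46/221).
Factor out 2: 46 = 2·23. Since 221 ≡ 5 (mod 8), (2/221) = -1. Now have -(23/221).
221 ≡ 1 (mod 4), so quadratic reciprocity gives (23/221) = (221/23). Reduce: 221 ≡ 14 (mod 23). Now have -(14/23).
Factor out 2: 14 = 2·7. Since 23 ≡ 7 (mod 8), (2/23) = +1. Now have -(7/23).
Both 7 ≡ 3 and 23 ≡ 3 (mod 4), so reciprocity gives (7/23) = -(23/7). Reduce: 23 ≡ 2 (mod 7). Now have (2/7).
Factor out 2: 2 = 2. Since 7 ≡ 7 (mod 8), (2/7) = +1. Now have (1/7).
(1/7) = 1. Collecting the sign factors: 1.
Product: (-1)·(1) = -1.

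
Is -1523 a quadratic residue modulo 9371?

Reduce the numerator: -1523 ≡ 7848 (mod 9371), so (-1523|9371) = (7848|9371).
Factor out 2: 7848 = 2^3·981. Since 9371 ≡ 3 (mod 8), (2|9371) = -1, and (2|9371)^3 = -1. Now have -(981|9371).
981 ≡ 1 (mod 4), so quadratic reciprocity gives (981|9371) = (9371|981). Reduce: 9371 ≡ 542 (mod 981). Now have -(542|981).
Factor out 2: 542 = 2·271. Since 981 ≡ 5 (mod 8), (2|981) = -1. Now have (271|981).
981 ≡ 1 (mod 4), so quadratic reciprocity gives (271|981) = (981|271). Reduce: 981 ≡ 168 (mod 271). Now have (168|271).
Factor out 2: 168 = 2^3·21. Since 271 ≡ 7 (mod 8), (2|271) = +1, and (2|271)^3 = +1. Now have (21|271).
21 ≡ 1 (mod 4), so quadratic reciprocity gives (21|271) = (271|21). Reduce: 271 ≡ 19 (mod 21). Now have (19|21).
21 ≡ 1 (mod 4), so quadratic reciprocity gives (19|21) = (21|19). Reduce: 21 ≡ 2 (mod 19). Now have (2|19).
Factor out 2: 2 = 2. Since 19 ≡ 3 (mod 8), (2|19) = -1. Now have -(1|19).
(1|19) = 1. Collecting the sign factors: -1.
The Legendre symbol is -1, so x^2 ≡ -1523 (mod 9371) has no solution.

no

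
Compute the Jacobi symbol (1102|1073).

0

(1102|1073)
  = (29|1073)    [1102 ≡ 29 mod 1073]
  = (1073|29)    [QR: 29 ≡ 1 mod 4, sign kept]
  = (0|29)    [1073 ≡ 0 mod 29]
  = 0    [numerator 0, gcd > 1]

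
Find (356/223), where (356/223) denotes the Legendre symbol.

(356/223)
  = (133/223)    [356 ≡ 133 mod 223]
  = (223/133)    [QR: 133 ≡ 1 mod 4, sign kept]
  = (90/133)    [223 ≡ 90 mod 133]
  = -(45/133)    [133 ≡ 5 mod 8 ⇒ (2/133) = -1]
  = -(133/45)    [QR: 45 ≡ 1 mod 4, sign kept]
  = -(43/45)    [133 ≡ 43 mod 45]
  = -(45/43)    [QR: 45 ≡ 1 mod 4, sign kept]
  = -(2/43)    [45 ≡ 2 mod 43]
  = (1/43)    [43 ≡ 3 mod 8 ⇒ (2/43) = -1]
  = 1    [(1/43) = 1]

1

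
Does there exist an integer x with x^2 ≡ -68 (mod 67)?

Reduce the numerator: -68 ≡ 66 (mod 67), so (-68/67) = (66/67).
Factor out 2: 66 = 2·33. Since 67 ≡ 3 (mod 8), (2/67) = -1. Now have -(33/67).
33 ≡ 1 (mod 4), so quadratic reciprocity gives (33/67) = (67/33). Reduce: 67 ≡ 1 (mod 33). Now have -(1/33).
(1/33) = 1. Collecting the sign factors: -1.
(-68/67) = -1, and 67 is prime, so -68 is not a quadratic residue mod 67.

no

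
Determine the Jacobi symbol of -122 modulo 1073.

Reduce the numerator: -122 ≡ 951 (mod 1073), so (-122|1073) = (951|1073).
1073 ≡ 1 (mod 4), so quadratic reciprocity gives (951|1073) = (1073|951). Reduce: 1073 ≡ 122 (mod 951). Now have (122|951).
Factor out 2: 122 = 2·61. Since 951 ≡ 7 (mod 8), (2|951) = +1. Now have (61|951).
61 ≡ 1 (mod 4), so quadratic reciprocity gives (61|951) = (951|61). Reduce: 951 ≡ 36 (mod 61). Now have (36|61).
Factor out 2: 36 = 2^2·9. Since 61 ≡ 5 (mod 8), (2|61) = -1, and (2|61)^2 = +1. Now have (9|61).
9 ≡ 1 (mod 4), so quadratic reciprocity gives (9|61) = (61|9). Reduce: 61 ≡ 7 (mod 9). Now have (7|9).
9 ≡ 1 (mod 4), so quadratic reciprocity gives (7|9) = (9|7). Reduce: 9 ≡ 2 (mod 7). Now have (2|7).
Factor out 2: 2 = 2. Since 7 ≡ 7 (mod 8), (2|7) = +1. Now have (1|7).
(1|7) = 1. Collecting the sign factors: 1.

1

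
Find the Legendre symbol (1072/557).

Reduce the numerator: 1072 ≡ 515 (mod 557), so (1072/557) = (515/557).
557 ≡ 1 (mod 4), so quadratic reciprocity gives (515/557) = (557/515). Reduce: 557 ≡ 42 (mod 515). Now have (42/515).
Factor out 2: 42 = 2·21. Since 515 ≡ 3 (mod 8), (2/515) = -1. Now have -(21/515).
21 ≡ 1 (mod 4), so quadratic reciprocity gives (21/515) = (515/21). Reduce: 515 ≡ 11 (mod 21). Now have -(11/21).
21 ≡ 1 (mod 4), so quadratic reciprocity gives (11/21) = (21/11). Reduce: 21 ≡ 10 (mod 11). Now have -(10/11).
Factor out 2: 10 = 2·5. Since 11 ≡ 3 (mod 8), (2/11) = -1. Now have (5/11).
5 ≡ 1 (mod 4), so quadratic reciprocity gives (5/11) = (11/5). Reduce: 11 ≡ 1 (mod 5). Now have (1/5).
(1/5) = 1. Collecting the sign factors: 1.

1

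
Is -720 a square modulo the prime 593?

(-720|593)
  = (720|593)    [593 ≡ 1 mod 4 ⇒ (-1|593) = +1]
  = (127|593)    [720 ≡ 127 mod 593]
  = (593|127)    [QR: 593 ≡ 1 mod 4, sign kept]
  = (85|127)    [593 ≡ 85 mod 127]
  = (127|85)    [QR: 85 ≡ 1 mod 4, sign kept]
  = (42|85)    [127 ≡ 42 mod 85]
  = -(21|85)    [85 ≡ 5 mod 8 ⇒ (2|85) = -1]
  = -(85|21)    [QR: 21 ≡ 1 mod 4, sign kept]
  = -(1|21)    [85 ≡ 1 mod 21]
  = -1    [(1|21) = 1]
The Legendre symbol is -1, so x^2 ≡ -720 (mod 593) has no solution.

no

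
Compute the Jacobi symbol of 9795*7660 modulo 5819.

1

By multiplicativity, (9795·7660 / 5819) = (9795 / 5819)·(7660 / 5819).
First factor (9795 / 5819):
(9795 / 5819)
  = (3976 / 5819)    [9795 ≡ 3976 mod 5819]
  = -(497 / 5819)    [5819 ≡ 3 mod 8 ⇒ (2 / 5819)^3 = -1]
  = -(5819 / 497)    [QR: 497 ≡ 1 mod 4, sign kept]
  = -(352 / 497)    [5819 ≡ 352 mod 497]
  = -(11 / 497)    [497 ≡ 1 mod 8 ⇒ (2 / 497)^5 = +1]
  = -(497 / 11)    [QR: 497 ≡ 1 mod 4, sign kept]
  = -(2 / 11)    [497 ≡ 2 mod 11]
  = (1 / 11)    [11 ≡ 3 mod 8 ⇒ (2 / 11) = -1]
  = 1    [(1 / 11) = 1]
Second factor (7660 / 5819):
(7660 / 5819)
  = (1841 / 5819)    [7660 ≡ 1841 mod 5819]
  = (5819 / 1841)    [QR: 1841 ≡ 1 mod 4, sign kept]
  = (296 / 1841)    [5819 ≡ 296 mod 1841]
  = (37 / 1841)    [1841 ≡ 1 mod 8 ⇒ (2 / 1841)^3 = +1]
  = (1841 / 37)    [QR: 37 ≡ 1 mod 4, sign kept]
  = (28 / 37)    [1841 ≡ 28 mod 37]
  = (7 / 37)    [37 ≡ 5 mod 8 ⇒ (2 / 37)^2 = +1]
  = (37 / 7)    [QR: 37 ≡ 1 mod 4, sign kept]
  = (2 / 7)    [37 ≡ 2 mod 7]
  = (1 / 7)    [7 ≡ 7 mod 8 ⇒ (2 / 7) = +1]
  = 1    [(1 / 7) = 1]
Product: (1)·(1) = 1.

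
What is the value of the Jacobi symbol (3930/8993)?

Factor out 2: 3930 = 2·1965. Since 8993 ≡ 1 (mod 8), (2/8993) = +1. Now have (1965/8993).
1965 ≡ 1 (mod 4), so quadratic reciprocity gives (1965/8993) = (8993/1965). Reduce: 8993 ≡ 1133 (mod 1965). Now have (1133/1965).
1133 ≡ 1 (mod 4), so quadratic reciprocity gives (1133/1965) = (1965/1133). Reduce: 1965 ≡ 832 (mod 1133). Now have (832/1133).
Factor out 2: 832 = 2^6·13. Since 1133 ≡ 5 (mod 8), (2/1133) = -1, and (2/1133)^6 = +1. Now have (13/1133).
13 ≡ 1 (mod 4), so quadratic reciprocity gives (13/1133) = (1133/13). Reduce: 1133 ≡ 2 (mod 13). Now have (2/13).
Factor out 2: 2 = 2. Since 13 ≡ 5 (mod 8), (2/13) = -1. Now have -(1/13).
(1/13) = 1. Collecting the sign factors: -1.

-1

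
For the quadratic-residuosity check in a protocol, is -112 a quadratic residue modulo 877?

(-112/877)
  = (765/877)    [-112 ≡ 765 mod 877]
  = (877/765)    [QR: 765 ≡ 1 mod 4, sign kept]
  = (112/765)    [877 ≡ 112 mod 765]
  = (7/765)    [765 ≡ 5 mod 8 ⇒ (2/765)^4 = +1]
  = (765/7)    [QR: 765 ≡ 1 mod 4, sign kept]
  = (2/7)    [765 ≡ 2 mod 7]
  = (1/7)    [7 ≡ 7 mod 8 ⇒ (2/7) = +1]
  = 1    [(1/7) = 1]
The Legendre symbol is 1, so x^2 ≡ -112 (mod 877) has solution.

yes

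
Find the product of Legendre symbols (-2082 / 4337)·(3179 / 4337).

By multiplicativity, (-2082·3179 / 4337) = (-2082 / 4337)·(3179 / 4337).
First factor (-2082 / 4337):
Reduce the numerator: -2082 ≡ 2255 (mod 4337), so (-2082 / 4337) = (2255 / 4337).
4337 ≡ 1 (mod 4), so quadratic reciprocity gives (2255 / 4337) = (4337 / 2255). Reduce: 4337 ≡ 2082 (mod 2255). Now have (2082 / 2255).
Factor out 2: 2082 = 2·1041. Since 2255 ≡ 7 (mod 8), (2 / 2255) = +1. Now have (1041 / 2255).
1041 ≡ 1 (mod 4), so quadratic reciprocity gives (1041 / 2255) = (2255 / 1041). Reduce: 2255 ≡ 173 (mod 1041). Now have (173 / 1041).
173 ≡ 1 (mod 4), so quadratic reciprocity gives (173 / 1041) = (1041 / 173). Reduce: 1041 ≡ 3 (mod 173). Now have (3 / 173).
173 ≡ 1 (mod 4), so quadratic reciprocity gives (3 / 173) = (173 / 3). Reduce: 173 ≡ 2 (mod 3). Now have (2 / 3).
Factor out 2: 2 = 2. Since 3 ≡ 3 (mod 8), (2 / 3) = -1. Now have -(1 / 3).
(1 / 3) = 1. Collecting the sign factors: -1.
Second factor (3179 / 4337):
4337 ≡ 1 (mod 4), so quadratic reciprocity gives (3179 / 4337) = (4337 / 3179). Reduce: 4337 ≡ 1158 (mod 3179). Now have (1158 / 3179).
Factor out 2: 1158 = 2·579. Since 3179 ≡ 3 (mod 8), (2 / 3179) = -1. Now have -(579 / 3179).
Both 579 ≡ 3 and 3179 ≡ 3 (mod 4), so reciprocity gives (579 / 3179) = -(3179 / 579). Reduce: 3179 ≡ 284 (mod 579). Now have (284 / 579).
Factor out 2: 284 = 2^2·71. Since 579 ≡ 3 (mod 8), (2 / 579) = -1, and (2 / 579)^2 = +1. Now have (71 / 579).
Both 71 ≡ 3 and 579 ≡ 3 (mod 4), so reciprocity gives (71 / 579) = -(579 / 71). Reduce: 579 ≡ 11 (mod 71). Now have -(11 / 71).
Both 11 ≡ 3 and 71 ≡ 3 (mod 4), so reciprocity gives (11 / 71) = -(71 / 11). Reduce: 71 ≡ 5 (mod 11). Now have (5 / 11).
5 ≡ 1 (mod 4), so quadratic reciprocity gives (5 / 11) = (11 / 5). Reduce: 11 ≡ 1 (mod 5). Now have (1 / 5).
(1 / 5) = 1. Collecting the sign factors: 1.
Product: (-1)·(1) = -1.

-1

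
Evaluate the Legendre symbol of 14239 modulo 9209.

Reduce the numerator: 14239 ≡ 5030 (mod 9209), so (14239 / 9209) = (5030 / 9209).
Factor out 2: 5030 = 2·2515. Since 9209 ≡ 1 (mod 8), (2 / 9209) = +1. Now have (2515 / 9209).
9209 ≡ 1 (mod 4), so quadratic reciprocity gives (2515 / 9209) = (9209 / 2515). Reduce: 9209 ≡ 1664 (mod 2515). Now have (1664 / 2515).
Factor out 2: 1664 = 2^7·13. Since 2515 ≡ 3 (mod 8), (2 / 2515) = -1, and (2 / 2515)^7 = -1. Now have -(13 / 2515).
13 ≡ 1 (mod 4), so quadratic reciprocity gives (13 / 2515) = (2515 / 13). Reduce: 2515 ≡ 6 (mod 13). Now have -(6 / 13).
Factor out 2: 6 = 2·3. Since 13 ≡ 5 (mod 8), (2 / 13) = -1. Now have (3 / 13).
13 ≡ 1 (mod 4), so quadratic reciprocity gives (3 / 13) = (13 / 3). Reduce: 13 ≡ 1 (mod 3). Now have (1 / 3).
(1 / 3) = 1. Collecting the sign factors: 1.

1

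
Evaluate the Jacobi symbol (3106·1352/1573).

By multiplicativity, (3106·1352/1573) = (3106/1573)·(1352/1573).
First factor (3106/1573):
Reduce the numerator: 3106 ≡ 1533 (mod 1573), so (3106/1573) = (1533/1573).
1533 ≡ 1 (mod 4), so quadratic reciprocity gives (1533/1573) = (1573/1533). Reduce: 1573 ≡ 40 (mod 1533). Now have (40/1533).
Factor out 2: 40 = 2^3·5. Since 1533 ≡ 5 (mod 8), (2/1533) = -1, and (2/1533)^3 = -1. Now have -(5/1533).
5 ≡ 1 (mod 4), so quadratic reciprocity gives (5/1533) = (1533/5). Reduce: 1533 ≡ 3 (mod 5). Now have -(3/5).
5 ≡ 1 (mod 4), so quadratic reciprocity gives (3/5) = (5/3). Reduce: 5 ≡ 2 (mod 3). Now have -(2/3).
Factor out 2: 2 = 2. Since 3 ≡ 3 (mod 8), (2/3) = -1. Now have (1/3).
(1/3) = 1. Collecting the sign factors: 1.
Second factor (1352/1573):
Factor out 2: 1352 = 2^3·169. Since 1573 ≡ 5 (mod 8), (2/1573) = -1, and (2/1573)^3 = -1. Now have -(169/1573).
169 ≡ 1 (mod 4), so quadratic reciprocity gives (169/1573) = (1573/169). Reduce: 1573 ≡ 52 (mod 169). Now have -(52/169).
Factor out 2: 52 = 2^2·13. Since 169 ≡ 1 (mod 8), (2/169) = +1, and (2/169)^2 = +1. Now have -(13/169).
13 ≡ 1 (mod 4), so quadratic reciprocity gives (13/169) = (169/13). Reduce: 169 ≡ 0 (mod 13). Now have -(0/13).
The numerator is now 0 with denominator 13 > 1: the symbol is 0.
Product: (1)·(0) = 0.

0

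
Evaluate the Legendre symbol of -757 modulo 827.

-1

(-757 / 827)
  = (70 / 827)    [-757 ≡ 70 mod 827]
  = -(35 / 827)    [827 ≡ 3 mod 8 ⇒ (2 / 827) = -1]
  = (827 / 35)    [QR: both ≡ 3 mod 4, sign flips]
  = (22 / 35)    [827 ≡ 22 mod 35]
  = -(11 / 35)    [35 ≡ 3 mod 8 ⇒ (2 / 35) = -1]
  = (35 / 11)    [QR: both ≡ 3 mod 4, sign flips]
  = (2 / 11)    [35 ≡ 2 mod 11]
  = -(1 / 11)    [11 ≡ 3 mod 8 ⇒ (2 / 11) = -1]
  = -1    [(1 / 11) = 1]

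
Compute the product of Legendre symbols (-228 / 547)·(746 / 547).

1

By multiplicativity, (-228·746 / 547) = (-228 / 547)·(746 / 547).
First factor (-228 / 547):
Reduce the numerator: -228 ≡ 319 (mod 547), so (-228 / 547) = (319 / 547).
Both 319 ≡ 3 and 547 ≡ 3 (mod 4), so reciprocity gives (319 / 547) = -(547 / 319). Reduce: 547 ≡ 228 (mod 319). Now have -(228 / 319).
Factor out 2: 228 = 2^2·57. Since 319 ≡ 7 (mod 8), (2 / 319) = +1, and (2 / 319)^2 = +1. Now have -(57 / 319).
57 ≡ 1 (mod 4), so quadratic reciprocity gives (57 / 319) = (319 / 57). Reduce: 319 ≡ 34 (mod 57). Now have -(34 / 57).
Factor out 2: 34 = 2·17. Since 57 ≡ 1 (mod 8), (2 / 57) = +1. Now have -(17 / 57).
17 ≡ 1 (mod 4), so quadratic reciprocity gives (17 / 57) = (57 / 17). Reduce: 57 ≡ 6 (mod 17). Now have -(6 / 17).
Factor out 2: 6 = 2·3. Since 17 ≡ 1 (mod 8), (2 / 17) = +1. Now have -(3 / 17).
17 ≡ 1 (mod 4), so quadratic reciprocity gives (3 / 17) = (17 / 3). Reduce: 17 ≡ 2 (mod 3). Now have -(2 / 3).
Factor out 2: 2 = 2. Since 3 ≡ 3 (mod 8), (2 / 3) = -1. Now have (1 / 3).
(1 / 3) = 1. Collecting the sign factors: 1.
Second factor (746 / 547):
Reduce the numerator: 746 ≡ 199 (mod 547), so (746 / 547) = (199 / 547).
Both 199 ≡ 3 and 547 ≡ 3 (mod 4), so reciprocity gives (199 / 547) = -(547 / 199). Reduce: 547 ≡ 149 (mod 199). Now have -(149 / 199).
149 ≡ 1 (mod 4), so quadratic reciprocity gives (149 / 199) = (199 / 149). Reduce: 199 ≡ 50 (mod 149). Now have -(50 / 149).
Factor out 2: 50 = 2·25. Since 149 ≡ 5 (mod 8), (2 / 149) = -1. Now have (25 / 149).
25 ≡ 1 (mod 4), so quadratic reciprocity gives (25 / 149) = (149 / 25). Reduce: 149 ≡ 24 (mod 25). Now have (24 / 25).
Factor out 2: 24 = 2^3·3. Since 25 ≡ 1 (mod 8), (2 / 25) = +1, and (2 / 25)^3 = +1. Now have (3 / 25).
25 ≡ 1 (mod 4), so quadratic reciprocity gives (3 / 25) = (25 / 3). Reduce: 25 ≡ 1 (mod 3). Now have (1 / 3).
(1 / 3) = 1. Collecting the sign factors: 1.
Product: (1)·(1) = 1.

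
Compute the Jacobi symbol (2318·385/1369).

1

By multiplicativity, (2318·385/1369) = (2318/1369)·(385/1369).
First factor (2318/1369):
Reduce the numerator: 2318 ≡ 949 (mod 1369), so (2318/1369) = (949/1369).
949 ≡ 1 (mod 4), so quadratic reciprocity gives (949/1369) = (1369/949). Reduce: 1369 ≡ 420 (mod 949). Now have (420/949).
Factor out 2: 420 = 2^2·105. Since 949 ≡ 5 (mod 8), (2/949) = -1, and (2/949)^2 = +1. Now have (105/949).
105 ≡ 1 (mod 4), so quadratic reciprocity gives (105/949) = (949/105). Reduce: 949 ≡ 4 (mod 105). Now have (4/105).
Factor out 2: 4 = 2^2. Since 105 ≡ 1 (mod 8), (2/105) = +1, and (2/105)^2 = +1. Now have (1/105).
(1/105) = 1. Collecting the sign factors: 1.
Second factor (385/1369):
385 ≡ 1 (mod 4), so quadratic reciprocity gives (385/1369) = (1369/385). Reduce: 1369 ≡ 214 (mod 385). Now have (214/385).
Factor out 2: 214 = 2·107. Since 385 ≡ 1 (mod 8), (2/385) = +1. Now have (107/385).
385 ≡ 1 (mod 4), so quadratic reciprocity gives (107/385) = (385/107). Reduce: 385 ≡ 64 (mod 107). Now have (64/107).
Factor out 2: 64 = 2^6. Since 107 ≡ 3 (mod 8), (2/107) = -1, and (2/107)^6 = +1. Now have (1/107).
(1/107) = 1. Collecting the sign factors: 1.
Product: (1)·(1) = 1.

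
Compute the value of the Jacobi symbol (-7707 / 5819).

1

(-7707 / 5819)
  = (3931 / 5819)    [-7707 ≡ 3931 mod 5819]
  = -(5819 / 3931)    [QR: both ≡ 3 mod 4, sign flips]
  = -(1888 / 3931)    [5819 ≡ 1888 mod 3931]
  = (59 / 3931)    [3931 ≡ 3 mod 8 ⇒ (2 / 3931)^5 = -1]
  = -(3931 / 59)    [QR: both ≡ 3 mod 4, sign flips]
  = -(37 / 59)    [3931 ≡ 37 mod 59]
  = -(59 / 37)    [QR: 37 ≡ 1 mod 4, sign kept]
  = -(22 / 37)    [59 ≡ 22 mod 37]
  = (11 / 37)    [37 ≡ 5 mod 8 ⇒ (2 / 37) = -1]
  = (37 / 11)    [QR: 37 ≡ 1 mod 4, sign kept]
  = (4 / 11)    [37 ≡ 4 mod 11]
  = (1 / 11)    [11 ≡ 3 mod 8 ⇒ (2 / 11)^2 = +1]
  = 1    [(1 / 11) = 1]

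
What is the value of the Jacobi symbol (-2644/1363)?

-1

(-2644/1363)
  = -(2644/1363)    [1363 ≡ 3 mod 4 ⇒ (-1/1363) = -1]
  = -(1281/1363)    [2644 ≡ 1281 mod 1363]
  = -(1363/1281)    [QR: 1281 ≡ 1 mod 4, sign kept]
  = -(82/1281)    [1363 ≡ 82 mod 1281]
  = -(41/1281)    [1281 ≡ 1 mod 8 ⇒ (2/1281) = +1]
  = -(1281/41)    [QR: 41 ≡ 1 mod 4, sign kept]
  = -(10/41)    [1281 ≡ 10 mod 41]
  = -(5/41)    [41 ≡ 1 mod 8 ⇒ (2/41) = +1]
  = -(41/5)    [QR: 5 ≡ 1 mod 4, sign kept]
  = -(1/5)    [41 ≡ 1 mod 5]
  = -1    [(1/5) = 1]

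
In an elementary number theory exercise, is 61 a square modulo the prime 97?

yes

(61/97)
  = (97/61)    [QR: 61 ≡ 1 mod 4, sign kept]
  = (36/61)    [97 ≡ 36 mod 61]
  = (9/61)    [61 ≡ 5 mod 8 ⇒ (2/61)^2 = +1]
  = (61/9)    [QR: 9 ≡ 1 mod 4, sign kept]
  = (7/9)    [61 ≡ 7 mod 9]
  = (9/7)    [QR: 9 ≡ 1 mod 4, sign kept]
  = (2/7)    [9 ≡ 2 mod 7]
  = (1/7)    [7 ≡ 7 mod 8 ⇒ (2/7) = +1]
  = 1    [(1/7) = 1]
The Legendre symbol is 1, so x^2 ≡ 61 (mod 97) has solution.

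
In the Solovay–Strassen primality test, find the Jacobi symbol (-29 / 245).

1

(-29 / 245)
  = (216 / 245)    [-29 ≡ 216 mod 245]
  = -(27 / 245)    [245 ≡ 5 mod 8 ⇒ (2 / 245)^3 = -1]
  = -(245 / 27)    [QR: 245 ≡ 1 mod 4, sign kept]
  = -(2 / 27)    [245 ≡ 2 mod 27]
  = (1 / 27)    [27 ≡ 3 mod 8 ⇒ (2 / 27) = -1]
  = 1    [(1 / 27) = 1]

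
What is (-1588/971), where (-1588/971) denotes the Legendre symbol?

1

Reduce the numerator: -1588 ≡ 354 (mod 971), so (-1588/971) = (354/971).
Factor out 2: 354 = 2·177. Since 971 ≡ 3 (mod 8), (2/971) = -1. Now have -(177/971).
177 ≡ 1 (mod 4), so quadratic reciprocity gives (177/971) = (971/177). Reduce: 971 ≡ 86 (mod 177). Now have -(86/177).
Factor out 2: 86 = 2·43. Since 177 ≡ 1 (mod 8), (2/177) = +1. Now have -(43/177).
177 ≡ 1 (mod 4), so quadratic reciprocity gives (43/177) = (177/43). Reduce: 177 ≡ 5 (mod 43). Now have -(5/43).
5 ≡ 1 (mod 4), so quadratic reciprocity gives (5/43) = (43/5). Reduce: 43 ≡ 3 (mod 5). Now have -(3/5).
5 ≡ 1 (mod 4), so quadratic reciprocity gives (3/5) = (5/3). Reduce: 5 ≡ 2 (mod 3). Now have -(2/3).
Factor out 2: 2 = 2. Since 3 ≡ 3 (mod 8), (2/3) = -1. Now have (1/3).
(1/3) = 1. Collecting the sign factors: 1.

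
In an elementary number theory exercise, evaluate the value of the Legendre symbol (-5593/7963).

-1

(-5593/7963)
  = (2370/7963)    [-5593 ≡ 2370 mod 7963]
  = -(1185/7963)    [7963 ≡ 3 mod 8 ⇒ (2/7963) = -1]
  = -(7963/1185)    [QR: 1185 ≡ 1 mod 4, sign kept]
  = -(853/1185)    [7963 ≡ 853 mod 1185]
  = -(1185/853)    [QR: 853 ≡ 1 mod 4, sign kept]
  = -(332/853)    [1185 ≡ 332 mod 853]
  = -(83/853)    [853 ≡ 5 mod 8 ⇒ (2/853)^2 = +1]
  = -(853/83)    [QR: 853 ≡ 1 mod 4, sign kept]
  = -(23/83)    [853 ≡ 23 mod 83]
  = (83/23)    [QR: both ≡ 3 mod 4, sign flips]
  = (14/23)    [83 ≡ 14 mod 23]
  = (7/23)    [23 ≡ 7 mod 8 ⇒ (2/23) = +1]
  = -(23/7)    [QR: both ≡ 3 mod 4, sign flips]
  = -(2/7)    [23 ≡ 2 mod 7]
  = -(1/7)    [7 ≡ 7 mod 8 ⇒ (2/7) = +1]
  = -1    [(1/7) = 1]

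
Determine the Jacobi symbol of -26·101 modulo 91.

0

By multiplicativity, (-26·101/91) = (-26/91)·(101/91).
First factor (-26/91):
Reduce the numerator: -26 ≡ 65 (mod 91), so (-26/91) = (65/91).
65 ≡ 1 (mod 4), so quadratic reciprocity gives (65/91) = (91/65). Reduce: 91 ≡ 26 (mod 65). Now have (26/65).
Factor out 2: 26 = 2·13. Since 65 ≡ 1 (mod 8), (2/65) = +1. Now have (13/65).
13 ≡ 1 (mod 4), so quadratic reciprocity gives (13/65) = (65/13). Reduce: 65 ≡ 0 (mod 13). Now have (0/13).
The numerator is now 0 with denominator 13 > 1: the symbol is 0.
Second factor (101/91):
Reduce the numerator: 101 ≡ 10 (mod 91), so (101/91) = (10/91).
Factor out 2: 10 = 2·5. Since 91 ≡ 3 (mod 8), (2/91) = -1. Now have -(5/91).
5 ≡ 1 (mod 4), so quadratic reciprocity gives (5/91) = (91/5). Reduce: 91 ≡ 1 (mod 5). Now have -(1/5).
(1/5) = 1. Collecting the sign factors: -1.
Product: (0)·(-1) = 0.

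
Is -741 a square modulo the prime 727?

Reduce the numerator: -741 ≡ 713 (mod 727), so (-741/727) = (713/727).
713 ≡ 1 (mod 4), so quadratic reciprocity gives (713/727) = (727/713). Reduce: 727 ≡ 14 (mod 713). Now have (14/713).
Factor out 2: 14 = 2·7. Since 713 ≡ 1 (mod 8), (2/713) = +1. Now have (7/713).
713 ≡ 1 (mod 4), so quadratic reciprocity gives (7/713) = (713/7). Reduce: 713 ≡ 6 (mod 7). Now have (6/7).
Factor out 2: 6 = 2·3. Since 7 ≡ 7 (mod 8), (2/7) = +1. Now have (3/7).
Both 3 ≡ 3 and 7 ≡ 3 (mod 4), so reciprocity gives (3/7) = -(7/3). Reduce: 7 ≡ 1 (mod 3). Now have -(1/3).
(1/3) = 1. Collecting the sign factors: -1.
(-741/727) = -1, and 727 is prime, so -741 is not a quadratic residue mod 727.

no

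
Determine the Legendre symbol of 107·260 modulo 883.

By multiplicativity, (107·260|883) = (107|883)·(260|883).
First factor (107|883):
Both 107 ≡ 3 and 883 ≡ 3 (mod 4), so reciprocity gives (107|883) = -(883|107). Reduce: 883 ≡ 27 (mod 107). Now have -(27|107).
Both 27 ≡ 3 and 107 ≡ 3 (mod 4), so reciprocity gives (27|107) = -(107|27). Reduce: 107 ≡ 26 (mod 27). Now have (26|27).
Factor out 2: 26 = 2·13. Since 27 ≡ 3 (mod 8), (2|27) = -1. Now have -(13|27).
13 ≡ 1 (mod 4), so quadratic reciprocity gives (13|27) = (27|13). Reduce: 27 ≡ 1 (mod 13). Now have -(1|13).
(1|13) = 1. Collecting the sign factors: -1.
Second factor (260|883):
Factor out 2: 260 = 2^2·65. Since 883 ≡ 3 (mod 8), (2|883) = -1, and (2|883)^2 = +1. Now have (65|883).
65 ≡ 1 (mod 4), so quadratic reciprocity gives (65|883) = (883|65). Reduce: 883 ≡ 38 (mod 65). Now have (38|65).
Factor out 2: 38 = 2·19. Since 65 ≡ 1 (mod 8), (2|65) = +1. Now have (19|65).
65 ≡ 1 (mod 4), so quadratic reciprocity gives (19|65) = (65|19). Reduce: 65 ≡ 8 (mod 19). Now have (8|19).
Factor out 2: 8 = 2^3. Since 19 ≡ 3 (mod 8), (2|19) = -1, and (2|19)^3 = -1. Now have -(1|19).
(1|19) = 1. Collecting the sign factors: -1.
Product: (-1)·(-1) = 1.

1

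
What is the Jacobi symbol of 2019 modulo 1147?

1

Reduce the numerator: 2019 ≡ 872 (mod 1147), so (2019 / 1147) = (872 / 1147).
Factor out 2: 872 = 2^3·109. Since 1147 ≡ 3 (mod 8), (2 / 1147) = -1, and (2 / 1147)^3 = -1. Now have -(109 / 1147).
109 ≡ 1 (mod 4), so quadratic reciprocity gives (109 / 1147) = (1147 / 109). Reduce: 1147 ≡ 57 (mod 109). Now have -(57 / 109).
57 ≡ 1 (mod 4), so quadratic reciprocity gives (57 / 109) = (109 / 57). Reduce: 109 ≡ 52 (mod 57). Now have -(52 / 57).
Factor out 2: 52 = 2^2·13. Since 57 ≡ 1 (mod 8), (2 / 57) = +1, and (2 / 57)^2 = +1. Now have -(13 / 57).
13 ≡ 1 (mod 4), so quadratic reciprocity gives (13 / 57) = (57 / 13). Reduce: 57 ≡ 5 (mod 13). Now have -(5 / 13).
5 ≡ 1 (mod 4), so quadratic reciprocity gives (5 / 13) = (13 / 5). Reduce: 13 ≡ 3 (mod 5). Now have -(3 / 5).
5 ≡ 1 (mod 4), so quadratic reciprocity gives (3 / 5) = (5 / 3). Reduce: 5 ≡ 2 (mod 3). Now have -(2 / 3).
Factor out 2: 2 = 2. Since 3 ≡ 3 (mod 8), (2 / 3) = -1. Now have (1 / 3).
(1 / 3) = 1. Collecting the sign factors: 1.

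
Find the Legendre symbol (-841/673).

1

Pull out -1: (-841/673) = (-1/673)·(841/673). Since 673 ≡ 1 (mod 4), (-1/673) = +1. Now have (841/673).
Reduce the numerator: 841 ≡ 168 (mod 673), so (841/673) = (168/673).
Factor out 2: 168 = 2^3·21. Since 673 ≡ 1 (mod 8), (2/673) = +1, and (2/673)^3 = +1. Now have (21/673).
21 ≡ 1 (mod 4), so quadratic reciprocity gives (21/673) = (673/21). Reduce: 673 ≡ 1 (mod 21). Now have (1/21).
(1/21) = 1. Collecting the sign factors: 1.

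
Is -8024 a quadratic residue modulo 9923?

no

(-8024/9923)
  = -(8024/9923)    [9923 ≡ 3 mod 4 ⇒ (-1/9923) = -1]
  = (1003/9923)    [9923 ≡ 3 mod 8 ⇒ (2/9923)^3 = -1]
  = -(9923/1003)    [QR: both ≡ 3 mod 4, sign flips]
  = -(896/1003)    [9923 ≡ 896 mod 1003]
  = (7/1003)    [1003 ≡ 3 mod 8 ⇒ (2/1003)^7 = -1]
  = -(1003/7)    [QR: both ≡ 3 mod 4, sign flips]
  = -(2/7)    [1003 ≡ 2 mod 7]
  = -(1/7)    [7 ≡ 7 mod 8 ⇒ (2/7) = +1]
  = -1    [(1/7) = 1]
The Legendre symbol is -1, so x^2 ≡ -8024 (mod 9923) has no solution.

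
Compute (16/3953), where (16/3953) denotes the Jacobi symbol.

1

(16/3953)
  = (1/3953)    [3953 ≡ 1 mod 8 ⇒ (2/3953)^4 = +1]
  = 1    [(1/3953) = 1]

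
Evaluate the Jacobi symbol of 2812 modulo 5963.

Factor out 2: 2812 = 2^2·703. Since 5963 ≡ 3 (mod 8), (2/5963) = -1, and (2/5963)^2 = +1. Now have (703/5963).
Both 703 ≡ 3 and 5963 ≡ 3 (mod 4), so reciprocity gives (703/5963) = -(5963/703). Reduce: 5963 ≡ 339 (mod 703). Now have -(339/703).
Both 339 ≡ 3 and 703 ≡ 3 (mod 4), so reciprocity gives (339/703) = -(703/339). Reduce: 703 ≡ 25 (mod 339). Now have (25/339).
25 ≡ 1 (mod 4), so quadratic reciprocity gives (25/339) = (339/25). Reduce: 339 ≡ 14 (mod 25). Now have (14/25).
Factor out 2: 14 = 2·7. Since 25 ≡ 1 (mod 8), (2/25) = +1. Now have (7/25).
25 ≡ 1 (mod 4), so quadratic reciprocity gives (7/25) = (25/7). Reduce: 25 ≡ 4 (mod 7). Now have (4/7).
Factor out 2: 4 = 2^2. Since 7 ≡ 7 (mod 8), (2/7) = +1, and (2/7)^2 = +1. Now have (1/7).
(1/7) = 1. Collecting the sign factors: 1.

1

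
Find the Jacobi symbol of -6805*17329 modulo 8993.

1

By multiplicativity, (-6805·17329|8993) = (-6805|8993)·(17329|8993).
First factor (-6805|8993):
(-6805|8993)
  = (6805|8993)    [8993 ≡ 1 mod 4 ⇒ (-1|8993) = +1]
  = (8993|6805)    [QR: 6805 ≡ 1 mod 4, sign kept]
  = (2188|6805)    [8993 ≡ 2188 mod 6805]
  = (547|6805)    [6805 ≡ 5 mod 8 ⇒ (2|6805)^2 = +1]
  = (6805|547)    [QR: 6805 ≡ 1 mod 4, sign kept]
  = (241|547)    [6805 ≡ 241 mod 547]
  = (547|241)    [QR: 241 ≡ 1 mod 4, sign kept]
  = (65|241)    [547 ≡ 65 mod 241]
  = (241|65)    [QR: 65 ≡ 1 mod 4, sign kept]
  = (46|65)    [241 ≡ 46 mod 65]
  = (23|65)    [65 ≡ 1 mod 8 ⇒ (2|65) = +1]
  = (65|23)    [QR: 65 ≡ 1 mod 4, sign kept]
  = (19|23)    [65 ≡ 19 mod 23]
  = -(23|19)    [QR: both ≡ 3 mod 4, sign flips]
  = -(4|19)    [23 ≡ 4 mod 19]
  = -(1|19)    [19 ≡ 3 mod 8 ⇒ (2|19)^2 = +1]
  = -1    [(1|19) = 1]
Second factor (17329|8993):
(17329|8993)
  = (8336|8993)    [17329 ≡ 8336 mod 8993]
  = (521|8993)    [8993 ≡ 1 mod 8 ⇒ (2|8993)^4 = +1]
  = (8993|521)    [QR: 521 ≡ 1 mod 4, sign kept]
  = (136|521)    [8993 ≡ 136 mod 521]
  = (17|521)    [521 ≡ 1 mod 8 ⇒ (2|521)^3 = +1]
  = (521|17)    [QR: 17 ≡ 1 mod 4, sign kept]
  = (11|17)    [521 ≡ 11 mod 17]
  = (17|11)    [QR: 17 ≡ 1 mod 4, sign kept]
  = (6|11)    [17 ≡ 6 mod 11]
  = -(3|11)    [11 ≡ 3 mod 8 ⇒ (2|11) = -1]
  = (11|3)    [QR: both ≡ 3 mod 4, sign flips]
  = (2|3)    [11 ≡ 2 mod 3]
  = -(1|3)    [3 ≡ 3 mod 8 ⇒ (2|3) = -1]
  = -1    [(1|3) = 1]
Product: (-1)·(-1) = 1.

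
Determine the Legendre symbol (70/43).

Reduce the numerator: 70 ≡ 27 (mod 43), so (70/43) = (27/43).
Both 27 ≡ 3 and 43 ≡ 3 (mod 4), so reciprocity gives (27/43) = -(43/27). Reduce: 43 ≡ 16 (mod 27). Now have -(16/27).
Factor out 2: 16 = 2^4. Since 27 ≡ 3 (mod 8), (2/27) = -1, and (2/27)^4 = +1. Now have -(1/27).
(1/27) = 1. Collecting the sign factors: -1.

-1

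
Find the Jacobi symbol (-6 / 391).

1

(-6 / 391)
  = -(6 / 391)    [391 ≡ 3 mod 4 ⇒ (-1 / 391) = -1]
  = -(3 / 391)    [391 ≡ 7 mod 8 ⇒ (2 / 391) = +1]
  = (391 / 3)    [QR: both ≡ 3 mod 4, sign flips]
  = (1 / 3)    [391 ≡ 1 mod 3]
  = 1    [(1 / 3) = 1]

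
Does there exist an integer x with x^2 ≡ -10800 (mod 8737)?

Reduce the numerator: -10800 ≡ 6674 (mod 8737), so (-10800/8737) = (6674/8737).
Factor out 2: 6674 = 2·3337. Since 8737 ≡ 1 (mod 8), (2/8737) = +1. Now have (3337/8737).
3337 ≡ 1 (mod 4), so quadratic reciprocity gives (3337/8737) = (8737/3337). Reduce: 8737 ≡ 2063 (mod 3337). Now have (2063/3337).
3337 ≡ 1 (mod 4), so quadratic reciprocity gives (2063/3337) = (3337/2063). Reduce: 3337 ≡ 1274 (mod 2063). Now have (1274/2063).
Factor out 2: 1274 = 2·637. Since 2063 ≡ 7 (mod 8), (2/2063) = +1. Now have (637/2063).
637 ≡ 1 (mod 4), so quadratic reciprocity gives (637/2063) = (2063/637). Reduce: 2063 ≡ 152 (mod 637). Now have (152/637).
Factor out 2: 152 = 2^3·19. Since 637 ≡ 5 (mod 8), (2/637) = -1, and (2/637)^3 = -1. Now have -(19/637).
637 ≡ 1 (mod 4), so quadratic reciprocity gives (19/637) = (637/19). Reduce: 637 ≡ 10 (mod 19). Now have -(10/19).
Factor out 2: 10 = 2·5. Since 19 ≡ 3 (mod 8), (2/19) = -1. Now have (5/19).
5 ≡ 1 (mod 4), so quadratic reciprocity gives (5/19) = (19/5). Reduce: 19 ≡ 4 (mod 5). Now have (4/5).
Factor out 2: 4 = 2^2. Since 5 ≡ 5 (mod 8), (2/5) = -1, and (2/5)^2 = +1. Now have (1/5).
(1/5) = 1. Collecting the sign factors: 1.
(-10800/8737) = 1, and 8737 is prime, so -10800 is a quadratic residue mod 8737.

yes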